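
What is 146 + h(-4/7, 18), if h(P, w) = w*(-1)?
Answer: 128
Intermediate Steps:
h(P, w) = -w
146 + h(-4/7, 18) = 146 - 1*18 = 146 - 18 = 128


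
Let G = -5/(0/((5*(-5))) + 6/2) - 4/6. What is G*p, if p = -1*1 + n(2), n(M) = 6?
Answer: -35/3 ≈ -11.667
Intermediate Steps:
G = -7/3 (G = -5/(0/(-25) + 6*(½)) - 4*⅙ = -5/(0*(-1/25) + 3) - ⅔ = -5/(0 + 3) - ⅔ = -5/3 - ⅔ = -7/3 ≈ -2.3333)
p = 5 (p = -1*1 + 6 = -1 + 6 = 5)
G*p = -7/3*5 = -35/3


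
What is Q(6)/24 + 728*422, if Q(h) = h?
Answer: 1228865/4 ≈ 3.0722e+5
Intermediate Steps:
Q(6)/24 + 728*422 = 6/24 + 728*422 = 6*(1/24) + 307216 = ¼ + 307216 = 1228865/4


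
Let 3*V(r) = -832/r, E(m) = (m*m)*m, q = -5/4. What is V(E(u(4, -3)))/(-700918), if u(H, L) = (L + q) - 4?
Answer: -26624/37783335249 ≈ -7.0465e-7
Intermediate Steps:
q = -5/4 (q = -5*¼ = -5/4 ≈ -1.2500)
u(H, L) = -21/4 + L (u(H, L) = (L - 5/4) - 4 = (-5/4 + L) - 4 = -21/4 + L)
E(m) = m³ (E(m) = m²*m = m³)
V(r) = -832/(3*r) (V(r) = (-832/r)/3 = -832/(3*r))
V(E(u(4, -3)))/(-700918) = -832/(3*(-21/4 - 3)³)/(-700918) = -832/(3*((-33/4)³))*(-1/700918) = -832/(3*(-35937/64))*(-1/700918) = -832/3*(-64/35937)*(-1/700918) = (53248/107811)*(-1/700918) = -26624/37783335249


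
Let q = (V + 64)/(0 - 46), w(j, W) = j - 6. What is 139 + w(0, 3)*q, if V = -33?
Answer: 3290/23 ≈ 143.04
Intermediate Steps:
w(j, W) = -6 + j
q = -31/46 (q = (-33 + 64)/(0 - 46) = 31/(-46) = 31*(-1/46) = -31/46 ≈ -0.67391)
139 + w(0, 3)*q = 139 + (-6 + 0)*(-31/46) = 139 - 6*(-31/46) = 139 + 93/23 = 3290/23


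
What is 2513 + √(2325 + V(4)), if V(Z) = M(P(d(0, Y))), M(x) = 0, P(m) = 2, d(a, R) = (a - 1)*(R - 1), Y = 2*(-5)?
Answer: 2513 + 5*√93 ≈ 2561.2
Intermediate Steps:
Y = -10
d(a, R) = (-1 + R)*(-1 + a) (d(a, R) = (-1 + a)*(-1 + R) = (-1 + R)*(-1 + a))
V(Z) = 0
2513 + √(2325 + V(4)) = 2513 + √(2325 + 0) = 2513 + √2325 = 2513 + 5*√93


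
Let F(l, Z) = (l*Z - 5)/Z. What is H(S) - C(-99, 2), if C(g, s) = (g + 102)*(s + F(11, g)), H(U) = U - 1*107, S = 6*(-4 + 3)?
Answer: -5021/33 ≈ -152.15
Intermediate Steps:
S = -6 (S = 6*(-1) = -6)
F(l, Z) = (-5 + Z*l)/Z (F(l, Z) = (Z*l - 5)/Z = (-5 + Z*l)/Z)
H(U) = -107 + U (H(U) = U - 107 = -107 + U)
C(g, s) = (102 + g)*(11 + s - 5/g) (C(g, s) = (g + 102)*(s + (11 - 5/g)) = (102 + g)*(11 + s - 5/g))
H(S) - C(-99, 2) = (-107 - 6) - (1117 - 510/(-99) + 11*(-99) + 102*2 - 99*2) = -113 - (1117 - 510*(-1/99) - 1089 + 204 - 198) = -113 - (1117 + 170/33 - 1089 + 204 - 198) = -113 - 1*1292/33 = -113 - 1292/33 = -5021/33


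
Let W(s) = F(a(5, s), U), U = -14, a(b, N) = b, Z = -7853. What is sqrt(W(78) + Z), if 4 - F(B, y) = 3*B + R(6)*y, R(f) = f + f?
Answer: 4*I*sqrt(481) ≈ 87.727*I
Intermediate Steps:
R(f) = 2*f
F(B, y) = 4 - 12*y - 3*B (F(B, y) = 4 - (3*B + (2*6)*y) = 4 - (3*B + 12*y) = 4 + (-12*y - 3*B) = 4 - 12*y - 3*B)
W(s) = 157 (W(s) = 4 - 12*(-14) - 3*5 = 4 + 168 - 15 = 157)
sqrt(W(78) + Z) = sqrt(157 - 7853) = sqrt(-7696) = 4*I*sqrt(481)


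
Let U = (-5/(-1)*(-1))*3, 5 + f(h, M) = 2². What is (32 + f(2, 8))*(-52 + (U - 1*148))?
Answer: -6665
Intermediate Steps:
f(h, M) = -1 (f(h, M) = -5 + 2² = -5 + 4 = -1)
U = -15 (U = (-5*(-1)*(-1))*3 = (5*(-1))*3 = -5*3 = -15)
(32 + f(2, 8))*(-52 + (U - 1*148)) = (32 - 1)*(-52 + (-15 - 1*148)) = 31*(-52 + (-15 - 148)) = 31*(-52 - 163) = 31*(-215) = -6665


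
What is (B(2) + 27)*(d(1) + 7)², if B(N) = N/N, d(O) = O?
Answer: 1792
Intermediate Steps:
B(N) = 1
(B(2) + 27)*(d(1) + 7)² = (1 + 27)*(1 + 7)² = 28*8² = 28*64 = 1792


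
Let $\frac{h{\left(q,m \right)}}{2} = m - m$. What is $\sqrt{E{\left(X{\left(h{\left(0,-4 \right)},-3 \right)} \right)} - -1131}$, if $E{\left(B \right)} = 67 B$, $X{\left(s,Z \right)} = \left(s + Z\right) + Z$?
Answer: $27$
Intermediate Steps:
$h{\left(q,m \right)} = 0$ ($h{\left(q,m \right)} = 2 \left(m - m\right) = 2 \cdot 0 = 0$)
$X{\left(s,Z \right)} = s + 2 Z$ ($X{\left(s,Z \right)} = \left(Z + s\right) + Z = s + 2 Z$)
$\sqrt{E{\left(X{\left(h{\left(0,-4 \right)},-3 \right)} \right)} - -1131} = \sqrt{67 \left(0 + 2 \left(-3\right)\right) - -1131} = \sqrt{67 \left(0 - 6\right) + 1131} = \sqrt{67 \left(-6\right) + 1131} = \sqrt{-402 + 1131} = \sqrt{729} = 27$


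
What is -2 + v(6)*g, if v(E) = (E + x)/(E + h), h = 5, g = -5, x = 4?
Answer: -72/11 ≈ -6.5455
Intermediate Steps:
v(E) = (4 + E)/(5 + E) (v(E) = (E + 4)/(E + 5) = (4 + E)/(5 + E))
-2 + v(6)*g = -2 + ((4 + 6)/(5 + 6))*(-5) = -2 + (10/11)*(-5) = -2 - 50/11 = -72/11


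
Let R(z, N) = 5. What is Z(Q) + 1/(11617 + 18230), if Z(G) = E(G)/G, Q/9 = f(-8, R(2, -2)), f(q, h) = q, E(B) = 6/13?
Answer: -3299/517348 ≈ -0.0063768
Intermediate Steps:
E(B) = 6/13 (E(B) = 6*(1/13) = 6/13)
Q = -72 (Q = 9*(-8) = -72)
Z(G) = 6/(13*G)
Z(Q) + 1/(11617 + 18230) = (6/13)/(-72) + 1/(11617 + 18230) = (6/13)*(-1/72) + 1/29847 = -1/156 + 1/29847 = -3299/517348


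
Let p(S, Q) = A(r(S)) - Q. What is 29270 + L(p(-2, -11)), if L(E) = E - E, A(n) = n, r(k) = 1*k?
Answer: 29270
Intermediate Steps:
r(k) = k
p(S, Q) = S - Q
L(E) = 0
29270 + L(p(-2, -11)) = 29270 + 0 = 29270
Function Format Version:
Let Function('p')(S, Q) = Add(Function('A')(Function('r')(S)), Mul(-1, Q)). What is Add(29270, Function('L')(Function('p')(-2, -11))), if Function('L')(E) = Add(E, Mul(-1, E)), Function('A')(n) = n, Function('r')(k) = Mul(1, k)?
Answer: 29270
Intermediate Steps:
Function('r')(k) = k
Function('p')(S, Q) = Add(S, Mul(-1, Q))
Function('L')(E) = 0
Add(29270, Function('L')(Function('p')(-2, -11))) = Add(29270, 0) = 29270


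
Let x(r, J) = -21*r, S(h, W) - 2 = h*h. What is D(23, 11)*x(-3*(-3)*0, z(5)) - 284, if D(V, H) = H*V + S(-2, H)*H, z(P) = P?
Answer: -284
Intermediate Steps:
S(h, W) = 2 + h² (S(h, W) = 2 + h*h = 2 + h²)
D(V, H) = 6*H + H*V (D(V, H) = H*V + (2 + (-2)²)*H = H*V + (2 + 4)*H = H*V + 6*H = 6*H + H*V)
D(23, 11)*x(-3*(-3)*0, z(5)) - 284 = (11*(6 + 23))*(-21*(-3*(-3))*0) - 284 = (11*29)*(-189*0) - 284 = 319*(-21*0) - 284 = 319*0 - 284 = 0 - 284 = -284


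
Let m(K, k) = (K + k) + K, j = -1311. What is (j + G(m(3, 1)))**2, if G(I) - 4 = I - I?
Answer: 1708249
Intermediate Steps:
m(K, k) = k + 2*K
G(I) = 4 (G(I) = 4 + (I - I) = 4 + 0 = 4)
(j + G(m(3, 1)))**2 = (-1311 + 4)**2 = (-1307)**2 = 1708249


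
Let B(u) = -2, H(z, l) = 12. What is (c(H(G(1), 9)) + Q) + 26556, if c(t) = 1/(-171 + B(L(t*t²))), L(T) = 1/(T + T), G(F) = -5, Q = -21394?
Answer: 893025/173 ≈ 5162.0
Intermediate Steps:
L(T) = 1/(2*T)
c(t) = -1/173 (c(t) = 1/(-171 - 2) = 1/(-173) = -1/173)
(c(H(G(1), 9)) + Q) + 26556 = (-1/173 - 21394) + 26556 = -3701163/173 + 26556 = 893025/173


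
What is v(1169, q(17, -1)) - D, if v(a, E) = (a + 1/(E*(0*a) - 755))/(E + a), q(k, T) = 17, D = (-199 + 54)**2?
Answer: -9412766578/447715 ≈ -21024.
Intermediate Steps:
D = 21025 (D = (-145)**2 = 21025)
v(a, E) = (-1/755 + a)/(E + a) (v(a, E) = (a + 1/(E*0 - 755))/(E + a) = (a + 1/(0 - 755))/(E + a) = (a + 1/(-755))/(E + a) = (a - 1/755)/(E + a) = (-1/755 + a)/(E + a))
v(1169, q(17, -1)) - D = (-1/755 + 1169)/(17 + 1169) - 1*21025 = (882594/755)/1186 - 21025 = (1/1186)*(882594/755) - 21025 = 441297/447715 - 21025 = -9412766578/447715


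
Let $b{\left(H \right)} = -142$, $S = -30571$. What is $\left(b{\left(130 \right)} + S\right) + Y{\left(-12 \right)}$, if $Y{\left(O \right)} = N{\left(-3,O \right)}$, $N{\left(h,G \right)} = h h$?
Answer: $-30704$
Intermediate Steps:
$N{\left(h,G \right)} = h^{2}$
$Y{\left(O \right)} = 9$ ($Y{\left(O \right)} = \left(-3\right)^{2} = 9$)
$\left(b{\left(130 \right)} + S\right) + Y{\left(-12 \right)} = \left(-142 - 30571\right) + 9 = -30713 + 9 = -30704$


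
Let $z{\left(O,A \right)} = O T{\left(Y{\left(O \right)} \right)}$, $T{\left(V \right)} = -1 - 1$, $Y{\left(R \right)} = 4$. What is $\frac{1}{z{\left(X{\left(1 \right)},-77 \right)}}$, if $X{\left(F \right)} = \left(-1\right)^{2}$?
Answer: $- \frac{1}{2} \approx -0.5$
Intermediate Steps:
$T{\left(V \right)} = -2$
$X{\left(F \right)} = 1$
$z{\left(O,A \right)} = - 2 O$ ($z{\left(O,A \right)} = O \left(-2\right) = - 2 O$)
$\frac{1}{z{\left(X{\left(1 \right)},-77 \right)}} = \frac{1}{\left(-2\right) 1} = \frac{1}{-2} = - \frac{1}{2}$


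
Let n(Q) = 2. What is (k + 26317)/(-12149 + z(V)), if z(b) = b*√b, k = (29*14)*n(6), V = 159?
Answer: -329590221/143578522 - 4313511*√159/143578522 ≈ -2.6744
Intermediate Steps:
k = 812 (k = (29*14)*2 = 406*2 = 812)
z(b) = b^(3/2)
(k + 26317)/(-12149 + z(V)) = (812 + 26317)/(-12149 + 159^(3/2)) = 27129/(-12149 + 159*√159)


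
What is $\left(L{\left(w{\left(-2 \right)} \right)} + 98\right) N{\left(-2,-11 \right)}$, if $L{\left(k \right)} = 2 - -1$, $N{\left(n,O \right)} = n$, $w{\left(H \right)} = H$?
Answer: $-202$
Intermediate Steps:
$L{\left(k \right)} = 3$ ($L{\left(k \right)} = 2 + 1 = 3$)
$\left(L{\left(w{\left(-2 \right)} \right)} + 98\right) N{\left(-2,-11 \right)} = \left(3 + 98\right) \left(-2\right) = 101 \left(-2\right) = -202$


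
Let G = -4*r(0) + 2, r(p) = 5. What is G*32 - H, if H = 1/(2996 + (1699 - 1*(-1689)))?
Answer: -3677185/6384 ≈ -576.00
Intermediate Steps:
H = 1/6384 (H = 1/(2996 + (1699 + 1689)) = 1/(2996 + 3388) = 1/6384 ≈ 0.00015664)
G = -18 (G = -4*5 + 2 = -20 + 2 = -18)
G*32 - H = -18*32 - 1*1/6384 = -576 - 1/6384 = -3677185/6384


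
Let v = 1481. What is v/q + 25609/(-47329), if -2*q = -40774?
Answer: -23789286/50784017 ≈ -0.46844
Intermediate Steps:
q = 20387 (q = -½*(-40774) = 20387)
v/q + 25609/(-47329) = 1481/20387 + 25609/(-47329) = 1481*(1/20387) + 25609*(-1/47329) = 1481/20387 - 25609/47329 = -23789286/50784017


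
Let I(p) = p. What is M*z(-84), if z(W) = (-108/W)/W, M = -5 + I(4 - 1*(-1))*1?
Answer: 0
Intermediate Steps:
M = 0 (M = -5 + (4 - 1*(-1))*1 = -5 + (4 + 1)*1 = -5 + 5*1 = -5 + 5 = 0)
z(W) = -108/W**2
M*z(-84) = 0*(-108/(-84)**2) = 0*(-108*1/7056) = 0*(-3/196) = 0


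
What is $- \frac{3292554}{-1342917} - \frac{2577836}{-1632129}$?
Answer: $\frac{327247876114}{81178288159} \approx 4.0312$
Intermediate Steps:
$- \frac{3292554}{-1342917} - \frac{2577836}{-1632129} = \left(-3292554\right) \left(- \frac{1}{1342917}\right) - - \frac{2577836}{1632129} = \frac{1097518}{447639} + \frac{2577836}{1632129} = \frac{327247876114}{81178288159}$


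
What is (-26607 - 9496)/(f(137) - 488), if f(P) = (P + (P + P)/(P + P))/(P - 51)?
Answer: 1552429/20915 ≈ 74.226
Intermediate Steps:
f(P) = (1 + P)/(-51 + P) (f(P) = (P + (2*P)/((2*P)))/(-51 + P) = (P + (2*P)*(1/(2*P)))/(-51 + P) = (P + 1)/(-51 + P) = (1 + P)/(-51 + P))
(-26607 - 9496)/(f(137) - 488) = (-26607 - 9496)/((1 + 137)/(-51 + 137) - 488) = -36103/(138/86 - 488) = -36103/((1/86)*138 - 488) = -36103/(69/43 - 488) = -36103/(-20915/43) = -36103*(-43/20915) = 1552429/20915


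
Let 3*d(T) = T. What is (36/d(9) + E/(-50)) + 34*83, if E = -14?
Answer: 70857/25 ≈ 2834.3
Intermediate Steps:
d(T) = T/3
(36/d(9) + E/(-50)) + 34*83 = (36/(((⅓)*9)) - 14/(-50)) + 34*83 = (36/3 - 14*(-1/50)) + 2822 = (36*(⅓) + 7/25) + 2822 = (12 + 7/25) + 2822 = 307/25 + 2822 = 70857/25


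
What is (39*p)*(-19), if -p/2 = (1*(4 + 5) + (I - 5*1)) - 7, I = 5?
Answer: 2964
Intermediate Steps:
p = -4 (p = -2*((1*(4 + 5) + (5 - 5*1)) - 7) = -2*((1*9 + (5 - 5)) - 7) = -2*((9 + 0) - 7) = -2*(9 - 7) = -2*2 = -4)
(39*p)*(-19) = (39*(-4))*(-19) = -156*(-19) = 2964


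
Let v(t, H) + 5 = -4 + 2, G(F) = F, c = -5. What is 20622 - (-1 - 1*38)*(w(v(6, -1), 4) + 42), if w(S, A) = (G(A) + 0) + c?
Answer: 22221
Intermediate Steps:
v(t, H) = -7 (v(t, H) = -5 + (-4 + 2) = -5 - 2 = -7)
w(S, A) = -5 + A (w(S, A) = (A + 0) - 5 = A - 5 = -5 + A)
20622 - (-1 - 1*38)*(w(v(6, -1), 4) + 42) = 20622 - (-1 - 1*38)*((-5 + 4) + 42) = 20622 - (-1 - 38)*(-1 + 42) = 20622 - (-39)*41 = 20622 - 1*(-1599) = 20622 + 1599 = 22221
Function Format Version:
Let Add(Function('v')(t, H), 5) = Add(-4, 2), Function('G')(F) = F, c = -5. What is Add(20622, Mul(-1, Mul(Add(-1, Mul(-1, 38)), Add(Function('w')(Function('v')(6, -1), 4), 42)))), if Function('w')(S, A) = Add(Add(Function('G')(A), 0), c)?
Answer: 22221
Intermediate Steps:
Function('v')(t, H) = -7 (Function('v')(t, H) = Add(-5, Add(-4, 2)) = Add(-5, -2) = -7)
Function('w')(S, A) = Add(-5, A) (Function('w')(S, A) = Add(Add(A, 0), -5) = Add(A, -5) = Add(-5, A))
Add(20622, Mul(-1, Mul(Add(-1, Mul(-1, 38)), Add(Function('w')(Function('v')(6, -1), 4), 42)))) = Add(20622, Mul(-1, Mul(Add(-1, Mul(-1, 38)), Add(Add(-5, 4), 42)))) = Add(20622, Mul(-1, Mul(Add(-1, -38), Add(-1, 42)))) = Add(20622, Mul(-1, Mul(-39, 41))) = Add(20622, Mul(-1, -1599)) = Add(20622, 1599) = 22221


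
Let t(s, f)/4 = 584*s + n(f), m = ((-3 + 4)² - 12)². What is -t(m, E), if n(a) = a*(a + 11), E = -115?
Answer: -330496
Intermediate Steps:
m = 121 (m = (1² - 12)² = (1 - 12)² = (-11)² = 121)
n(a) = a*(11 + a)
t(s, f) = 2336*s + 4*f*(11 + f) (t(s, f) = 4*(584*s + f*(11 + f)) = 2336*s + 4*f*(11 + f))
-t(m, E) = -(2336*121 + 4*(-115)*(11 - 115)) = -(282656 + 4*(-115)*(-104)) = -(282656 + 47840) = -1*330496 = -330496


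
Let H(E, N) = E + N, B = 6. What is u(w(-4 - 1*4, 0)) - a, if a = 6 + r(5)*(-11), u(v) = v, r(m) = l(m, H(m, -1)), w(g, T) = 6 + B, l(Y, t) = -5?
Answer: -49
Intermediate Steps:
w(g, T) = 12 (w(g, T) = 6 + 6 = 12)
r(m) = -5
a = 61 (a = 6 - 5*(-11) = 6 + 55 = 61)
u(w(-4 - 1*4, 0)) - a = 12 - 1*61 = 12 - 61 = -49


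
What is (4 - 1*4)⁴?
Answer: 0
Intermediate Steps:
(4 - 1*4)⁴ = (4 - 4)⁴ = 0⁴ = 0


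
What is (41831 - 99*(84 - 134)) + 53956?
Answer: 100737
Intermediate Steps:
(41831 - 99*(84 - 134)) + 53956 = (41831 - 99*(-50)) + 53956 = (41831 + 4950) + 53956 = 46781 + 53956 = 100737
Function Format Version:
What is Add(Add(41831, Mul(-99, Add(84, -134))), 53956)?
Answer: 100737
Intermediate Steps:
Add(Add(41831, Mul(-99, Add(84, -134))), 53956) = Add(Add(41831, Mul(-99, -50)), 53956) = Add(Add(41831, 4950), 53956) = Add(46781, 53956) = 100737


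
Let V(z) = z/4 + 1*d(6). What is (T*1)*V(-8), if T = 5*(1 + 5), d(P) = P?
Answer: 120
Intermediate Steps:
T = 30 (T = 5*6 = 30)
V(z) = 6 + z/4 (V(z) = z/4 + 1*6 = z*(¼) + 6 = z/4 + 6 = 6 + z/4)
(T*1)*V(-8) = (30*1)*(6 + (¼)*(-8)) = 30*(6 - 2) = 30*4 = 120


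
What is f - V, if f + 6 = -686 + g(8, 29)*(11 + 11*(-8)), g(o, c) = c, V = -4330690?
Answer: 4327765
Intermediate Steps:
f = -2925 (f = -6 + (-686 + 29*(11 + 11*(-8))) = -6 + (-686 + 29*(11 - 88)) = -6 + (-686 + 29*(-77)) = -6 + (-686 - 2233) = -6 - 2919 = -2925)
f - V = -2925 - 1*(-4330690) = -2925 + 4330690 = 4327765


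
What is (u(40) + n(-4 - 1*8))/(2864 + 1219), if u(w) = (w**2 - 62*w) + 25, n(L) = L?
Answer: -289/1361 ≈ -0.21234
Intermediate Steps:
u(w) = 25 + w**2 - 62*w
(u(40) + n(-4 - 1*8))/(2864 + 1219) = ((25 + 40**2 - 62*40) + (-4 - 1*8))/(2864 + 1219) = ((25 + 1600 - 2480) + (-4 - 8))/4083 = (-855 - 12)*(1/4083) = -867*1/4083 = -289/1361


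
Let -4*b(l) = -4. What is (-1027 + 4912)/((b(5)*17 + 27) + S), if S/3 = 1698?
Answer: 555/734 ≈ 0.75613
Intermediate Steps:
S = 5094 (S = 3*1698 = 5094)
b(l) = 1 (b(l) = -1/4*(-4) = 1)
(-1027 + 4912)/((b(5)*17 + 27) + S) = (-1027 + 4912)/((1*17 + 27) + 5094) = 3885/((17 + 27) + 5094) = 3885/(44 + 5094) = 3885/5138 = 3885*(1/5138) = 555/734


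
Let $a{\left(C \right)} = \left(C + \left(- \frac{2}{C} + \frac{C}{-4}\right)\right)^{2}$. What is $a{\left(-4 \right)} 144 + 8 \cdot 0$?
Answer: $900$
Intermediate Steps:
$a{\left(C \right)} = \left(- \frac{2}{C} + \frac{3 C}{4}\right)^{2}$ ($a{\left(C \right)} = \left(C + \left(- \frac{2}{C} + C \left(- \frac{1}{4}\right)\right)\right)^{2} = \left(C - \left(\frac{2}{C} + \frac{C}{4}\right)\right)^{2} = \left(- \frac{2}{C} + \frac{3 C}{4}\right)^{2}$)
$a{\left(-4 \right)} 144 + 8 \cdot 0 = \frac{\left(-8 + 3 \left(-4\right)^{2}\right)^{2}}{16 \cdot 16} \cdot 144 + 8 \cdot 0 = \frac{1}{16} \cdot \frac{1}{16} \left(-8 + 3 \cdot 16\right)^{2} \cdot 144 + 0 = \frac{1}{16} \cdot \frac{1}{16} \left(-8 + 48\right)^{2} \cdot 144 + 0 = \frac{1}{16} \cdot \frac{1}{16} \cdot 40^{2} \cdot 144 + 0 = \frac{1}{16} \cdot \frac{1}{16} \cdot 1600 \cdot 144 + 0 = \frac{25}{4} \cdot 144 + 0 = 900 + 0 = 900$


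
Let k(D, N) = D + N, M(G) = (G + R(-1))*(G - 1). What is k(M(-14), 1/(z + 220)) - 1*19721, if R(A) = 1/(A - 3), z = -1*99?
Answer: -9441505/484 ≈ -19507.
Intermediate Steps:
z = -99
R(A) = 1/(-3 + A)
M(G) = (-1 + G)*(-1/4 + G) (M(G) = (G + 1/(-3 - 1))*(G - 1) = (G + 1/(-4))*(-1 + G) = (G - 1/4)*(-1 + G) = (-1/4 + G)*(-1 + G) = (-1 + G)*(-1/4 + G))
k(M(-14), 1/(z + 220)) - 1*19721 = ((1/4 + (-14)**2 - 5/4*(-14)) + 1/(-99 + 220)) - 1*19721 = ((1/4 + 196 + 35/2) + 1/121) - 19721 = (855/4 + 1/121) - 19721 = 103459/484 - 19721 = -9441505/484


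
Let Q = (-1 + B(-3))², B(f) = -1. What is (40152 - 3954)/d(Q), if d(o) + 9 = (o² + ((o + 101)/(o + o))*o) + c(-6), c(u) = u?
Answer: 72396/107 ≈ 676.60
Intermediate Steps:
Q = 4 (Q = (-1 - 1)² = (-2)² = 4)
d(o) = 71/2 + o² + o/2 (d(o) = -9 + ((o² + ((o + 101)/(o + o))*o) - 6) = -9 + ((o² + ((101 + o)/((2*o)))*o) - 6) = -9 + ((o² + ((101 + o)*(1/(2*o)))*o) - 6) = -9 + ((o² + ((101 + o)/(2*o))*o) - 6) = -9 + ((o² + (101/2 + o/2)) - 6) = -9 + ((101/2 + o² + o/2) - 6) = -9 + (89/2 + o² + o/2) = 71/2 + o² + o/2)
(40152 - 3954)/d(Q) = (40152 - 3954)/(71/2 + 4² + (½)*4) = 36198/(71/2 + 16 + 2) = 36198/(107/2) = 36198*(2/107) = 72396/107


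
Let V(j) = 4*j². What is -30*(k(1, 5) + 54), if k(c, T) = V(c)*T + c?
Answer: -2250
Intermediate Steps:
k(c, T) = c + 4*T*c² (k(c, T) = (4*c²)*T + c = 4*T*c² + c = c + 4*T*c²)
-30*(k(1, 5) + 54) = -30*(1*(1 + 4*5*1) + 54) = -30*(1*(1 + 20) + 54) = -30*(1*21 + 54) = -30*(21 + 54) = -30*75 = -2250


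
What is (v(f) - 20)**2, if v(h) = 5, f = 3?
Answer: 225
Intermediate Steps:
(v(f) - 20)**2 = (5 - 20)**2 = (-15)**2 = 225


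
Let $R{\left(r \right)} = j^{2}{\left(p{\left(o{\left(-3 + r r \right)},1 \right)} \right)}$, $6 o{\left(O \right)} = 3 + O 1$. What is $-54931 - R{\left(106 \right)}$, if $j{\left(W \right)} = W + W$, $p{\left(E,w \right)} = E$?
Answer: $- \frac{126742075}{9} \approx -1.4082 \cdot 10^{7}$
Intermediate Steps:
$o{\left(O \right)} = \frac{1}{2} + \frac{O}{6}$ ($o{\left(O \right)} = \frac{3 + O 1}{6} = \frac{3 + O}{6} = \frac{1}{2} + \frac{O}{6}$)
$j{\left(W \right)} = 2 W$
$R{\left(r \right)} = \frac{r^{4}}{9}$ ($R{\left(r \right)} = \left(2 \left(\frac{1}{2} + \frac{-3 + r r}{6}\right)\right)^{2} = \left(2 \left(\frac{1}{2} + \frac{-3 + r^{2}}{6}\right)\right)^{2} = \left(2 \left(\frac{1}{2} + \left(- \frac{1}{2} + \frac{r^{2}}{6}\right)\right)\right)^{2} = \left(2 \frac{r^{2}}{6}\right)^{2} = \left(\frac{r^{2}}{3}\right)^{2} = \frac{r^{4}}{9}$)
$-54931 - R{\left(106 \right)} = -54931 - \frac{106^{4}}{9} = -54931 - \frac{1}{9} \cdot 126247696 = -54931 - \frac{126247696}{9} = - \frac{126742075}{9}$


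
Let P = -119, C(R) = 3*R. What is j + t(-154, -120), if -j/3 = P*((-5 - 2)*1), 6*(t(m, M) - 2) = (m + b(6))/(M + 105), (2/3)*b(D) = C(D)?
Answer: -224603/90 ≈ -2495.6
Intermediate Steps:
b(D) = 9*D/2 (b(D) = 3*(3*D)/2 = 9*D/2)
t(m, M) = 2 + (27 + m)/(6*(105 + M)) (t(m, M) = 2 + ((m + (9/2)*6)/(M + 105))/6 = 2 + ((m + 27)/(105 + M))/6 = 2 + ((27 + m)/(105 + M))/6 = 2 + (27 + m)/(6*(105 + M)))
j = -2499 (j = -(-357)*(-5 - 2)*1 = -(-357)*(-7*1) = -(-357)*(-7) = -3*833 = -2499)
j + t(-154, -120) = -2499 + (1287 - 154 + 12*(-120))/(6*(105 - 120)) = -2499 + (⅙)*(1287 - 154 - 1440)/(-15) = -2499 + (⅙)*(-1/15)*(-307) = -2499 + 307/90 = -224603/90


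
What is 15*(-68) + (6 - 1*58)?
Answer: -1072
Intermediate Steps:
15*(-68) + (6 - 1*58) = -1020 + (6 - 58) = -1020 - 52 = -1072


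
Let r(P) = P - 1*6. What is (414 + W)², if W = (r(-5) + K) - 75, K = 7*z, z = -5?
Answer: 85849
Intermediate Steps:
K = -35 (K = 7*(-5) = -35)
r(P) = -6 + P (r(P) = P - 6 = -6 + P)
W = -121 (W = ((-6 - 5) - 35) - 75 = (-11 - 35) - 75 = -46 - 75 = -121)
(414 + W)² = (414 - 121)² = 293² = 85849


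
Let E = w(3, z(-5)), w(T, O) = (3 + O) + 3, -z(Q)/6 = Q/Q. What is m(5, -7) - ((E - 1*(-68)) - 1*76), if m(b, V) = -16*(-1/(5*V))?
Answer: 264/35 ≈ 7.5429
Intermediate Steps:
z(Q) = -6 (z(Q) = -6*Q/Q = -6*1 = -6)
w(T, O) = 6 + O
E = 0 (E = 6 - 6 = 0)
m(b, V) = 16/(5*V) (m(b, V) = -(-16)/(5*V) = 16/(5*V))
m(5, -7) - ((E - 1*(-68)) - 1*76) = (16/5)/(-7) - ((0 - 1*(-68)) - 1*76) = (16/5)*(-⅐) - ((0 + 68) - 76) = -16/35 - (68 - 76) = -16/35 - 1*(-8) = -16/35 + 8 = 264/35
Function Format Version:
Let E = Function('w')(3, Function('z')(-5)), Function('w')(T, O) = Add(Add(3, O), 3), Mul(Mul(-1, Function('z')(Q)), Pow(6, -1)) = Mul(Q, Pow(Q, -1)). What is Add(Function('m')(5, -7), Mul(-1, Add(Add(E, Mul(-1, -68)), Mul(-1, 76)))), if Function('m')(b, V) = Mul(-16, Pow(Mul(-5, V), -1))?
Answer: Rational(264, 35) ≈ 7.5429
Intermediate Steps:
Function('z')(Q) = -6 (Function('z')(Q) = Mul(-6, Mul(Q, Pow(Q, -1))) = Mul(-6, 1) = -6)
Function('w')(T, O) = Add(6, O)
E = 0 (E = Add(6, -6) = 0)
Function('m')(b, V) = Mul(Rational(16, 5), Pow(V, -1)) (Function('m')(b, V) = Mul(-16, Mul(Rational(-1, 5), Pow(V, -1))) = Mul(Rational(16, 5), Pow(V, -1)))
Add(Function('m')(5, -7), Mul(-1, Add(Add(E, Mul(-1, -68)), Mul(-1, 76)))) = Add(Mul(Rational(16, 5), Pow(-7, -1)), Mul(-1, Add(Add(0, Mul(-1, -68)), Mul(-1, 76)))) = Add(Mul(Rational(16, 5), Rational(-1, 7)), Mul(-1, Add(Add(0, 68), -76))) = Add(Rational(-16, 35), Mul(-1, Add(68, -76))) = Add(Rational(-16, 35), Mul(-1, -8)) = Add(Rational(-16, 35), 8) = Rational(264, 35)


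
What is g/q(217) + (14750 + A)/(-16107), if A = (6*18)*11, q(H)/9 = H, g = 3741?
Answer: 5081/5487 ≈ 0.92601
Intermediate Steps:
q(H) = 9*H
A = 1188 (A = 108*11 = 1188)
g/q(217) + (14750 + A)/(-16107) = 3741/((9*217)) + (14750 + 1188)/(-16107) = 3741/1953 + 15938*(-1/16107) = 3741*(1/1953) - 1226/1239 = 1247/651 - 1226/1239 = 5081/5487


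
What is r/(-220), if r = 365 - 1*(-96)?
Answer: -461/220 ≈ -2.0955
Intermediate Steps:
r = 461 (r = 365 + 96 = 461)
r/(-220) = 461/(-220) = 461*(-1/220) = -461/220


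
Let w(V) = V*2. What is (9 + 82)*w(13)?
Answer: 2366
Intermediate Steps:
w(V) = 2*V
(9 + 82)*w(13) = (9 + 82)*(2*13) = 91*26 = 2366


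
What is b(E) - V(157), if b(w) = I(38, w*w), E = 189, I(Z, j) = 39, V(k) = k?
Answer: -118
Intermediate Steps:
b(w) = 39
b(E) - V(157) = 39 - 1*157 = 39 - 157 = -118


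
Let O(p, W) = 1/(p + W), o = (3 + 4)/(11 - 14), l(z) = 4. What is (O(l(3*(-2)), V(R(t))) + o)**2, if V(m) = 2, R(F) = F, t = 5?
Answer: 169/36 ≈ 4.6944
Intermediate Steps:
o = -7/3 (o = 7/(-3) = 7*(-1/3) = -7/3 ≈ -2.3333)
O(p, W) = 1/(W + p)
(O(l(3*(-2)), V(R(t))) + o)**2 = (1/(2 + 4) - 7/3)**2 = (1/6 - 7/3)**2 = (-13/6)**2 = 169/36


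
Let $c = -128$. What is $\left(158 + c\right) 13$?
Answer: $390$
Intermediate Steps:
$\left(158 + c\right) 13 = \left(158 - 128\right) 13 = 30 \cdot 13 = 390$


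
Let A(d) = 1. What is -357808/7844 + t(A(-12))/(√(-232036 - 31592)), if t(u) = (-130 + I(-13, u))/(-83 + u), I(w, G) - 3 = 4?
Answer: -89452/1961 - I*√7323/29292 ≈ -45.615 - 0.0029214*I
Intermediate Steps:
I(w, G) = 7 (I(w, G) = 3 + 4 = 7)
t(u) = -123/(-83 + u) (t(u) = (-130 + 7)/(-83 + u) = -123/(-83 + u))
-357808/7844 + t(A(-12))/(√(-232036 - 31592)) = -357808/7844 + (-123/(-83 + 1))/(√(-232036 - 31592)) = -357808*1/7844 + (-123/(-82))/(√(-263628)) = -89452/1961 + (-123*(-1/82))/((6*I*√7323)) = -89452/1961 + 3*(-I*√7323/43938)/2 = -89452/1961 - I*√7323/29292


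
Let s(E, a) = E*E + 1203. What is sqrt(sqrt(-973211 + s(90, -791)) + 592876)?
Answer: sqrt(592876 + 2*I*sqrt(240977)) ≈ 769.98 + 0.638*I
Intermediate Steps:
s(E, a) = 1203 + E**2 (s(E, a) = E**2 + 1203 = 1203 + E**2)
sqrt(sqrt(-973211 + s(90, -791)) + 592876) = sqrt(sqrt(-973211 + (1203 + 90**2)) + 592876) = sqrt(sqrt(-973211 + (1203 + 8100)) + 592876) = sqrt(sqrt(-973211 + 9303) + 592876) = sqrt(sqrt(-963908) + 592876) = sqrt(2*I*sqrt(240977) + 592876) = sqrt(592876 + 2*I*sqrt(240977))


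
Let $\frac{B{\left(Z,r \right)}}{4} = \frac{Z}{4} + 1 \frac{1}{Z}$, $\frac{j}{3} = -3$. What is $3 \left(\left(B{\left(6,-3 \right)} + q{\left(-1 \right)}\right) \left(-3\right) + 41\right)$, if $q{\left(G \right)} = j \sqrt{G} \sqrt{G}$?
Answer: $-18$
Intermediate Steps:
$j = -9$ ($j = 3 \left(-3\right) = -9$)
$B{\left(Z,r \right)} = Z + \frac{4}{Z}$ ($B{\left(Z,r \right)} = 4 \left(\frac{Z}{4} + 1 \frac{1}{Z}\right) = 4 \left(Z \frac{1}{4} + \frac{1}{Z}\right) = 4 \left(\frac{Z}{4} + \frac{1}{Z}\right) = 4 \left(\frac{1}{Z} + \frac{Z}{4}\right) = Z + \frac{4}{Z}$)
$q{\left(G \right)} = - 9 G$ ($q{\left(G \right)} = - 9 \sqrt{G} \sqrt{G} = - 9 G$)
$3 \left(\left(B{\left(6,-3 \right)} + q{\left(-1 \right)}\right) \left(-3\right) + 41\right) = 3 \left(\left(\left(6 + \frac{4}{6}\right) - -9\right) \left(-3\right) + 41\right) = 3 \left(\left(\left(6 + 4 \cdot \frac{1}{6}\right) + 9\right) \left(-3\right) + 41\right) = 3 \left(\left(\left(6 + \frac{2}{3}\right) + 9\right) \left(-3\right) + 41\right) = 3 \left(\left(\frac{20}{3} + 9\right) \left(-3\right) + 41\right) = 3 \left(\frac{47}{3} \left(-3\right) + 41\right) = 3 \left(-47 + 41\right) = 3 \left(-6\right) = -18$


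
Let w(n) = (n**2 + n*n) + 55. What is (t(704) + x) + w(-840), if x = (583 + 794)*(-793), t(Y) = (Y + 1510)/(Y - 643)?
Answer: 19479148/61 ≈ 3.1933e+5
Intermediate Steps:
t(Y) = (1510 + Y)/(-643 + Y)
w(n) = 55 + 2*n**2 (w(n) = (n**2 + n**2) + 55 = 2*n**2 + 55 = 55 + 2*n**2)
x = -1091961 (x = 1377*(-793) = -1091961)
(t(704) + x) + w(-840) = ((1510 + 704)/(-643 + 704) - 1091961) + (55 + 2*(-840)**2) = (2214/61 - 1091961) + (55 + 2*705600) = ((1/61)*2214 - 1091961) + (55 + 1411200) = (2214/61 - 1091961) + 1411255 = -66607407/61 + 1411255 = 19479148/61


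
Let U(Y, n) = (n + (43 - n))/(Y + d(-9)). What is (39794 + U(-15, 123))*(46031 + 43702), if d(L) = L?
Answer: 28565393843/8 ≈ 3.5707e+9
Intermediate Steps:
U(Y, n) = 43/(-9 + Y) (U(Y, n) = (n + (43 - n))/(Y - 9) = 43/(-9 + Y))
(39794 + U(-15, 123))*(46031 + 43702) = (39794 + 43/(-9 - 15))*(46031 + 43702) = (39794 + 43/(-24))*89733 = (39794 + 43*(-1/24))*89733 = (39794 - 43/24)*89733 = (955013/24)*89733 = 28565393843/8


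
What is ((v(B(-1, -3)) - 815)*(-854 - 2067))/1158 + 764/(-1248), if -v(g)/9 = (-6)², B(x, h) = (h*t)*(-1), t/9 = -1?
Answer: 172968125/60216 ≈ 2872.5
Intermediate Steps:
t = -9 (t = 9*(-1) = -9)
B(x, h) = 9*h (B(x, h) = (h*(-9))*(-1) = -9*h*(-1) = 9*h)
v(g) = -324 (v(g) = -9*(-6)² = -9*36 = -324)
((v(B(-1, -3)) - 815)*(-854 - 2067))/1158 + 764/(-1248) = ((-324 - 815)*(-854 - 2067))/1158 + 764/(-1248) = -1139*(-2921)*(1/1158) + 764*(-1/1248) = 3327019*(1/1158) - 191/312 = 3327019/1158 - 191/312 = 172968125/60216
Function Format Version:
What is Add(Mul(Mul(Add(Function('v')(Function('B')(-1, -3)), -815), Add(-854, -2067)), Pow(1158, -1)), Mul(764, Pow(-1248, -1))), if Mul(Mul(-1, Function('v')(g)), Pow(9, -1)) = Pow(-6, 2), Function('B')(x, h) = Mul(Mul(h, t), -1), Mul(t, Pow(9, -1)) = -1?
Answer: Rational(172968125, 60216) ≈ 2872.5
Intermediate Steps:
t = -9 (t = Mul(9, -1) = -9)
Function('B')(x, h) = Mul(9, h) (Function('B')(x, h) = Mul(Mul(h, -9), -1) = Mul(Mul(-9, h), -1) = Mul(9, h))
Function('v')(g) = -324 (Function('v')(g) = Mul(-9, Pow(-6, 2)) = Mul(-9, 36) = -324)
Add(Mul(Mul(Add(Function('v')(Function('B')(-1, -3)), -815), Add(-854, -2067)), Pow(1158, -1)), Mul(764, Pow(-1248, -1))) = Add(Mul(Mul(Add(-324, -815), Add(-854, -2067)), Pow(1158, -1)), Mul(764, Pow(-1248, -1))) = Add(Mul(Mul(-1139, -2921), Rational(1, 1158)), Mul(764, Rational(-1, 1248))) = Add(Mul(3327019, Rational(1, 1158)), Rational(-191, 312)) = Add(Rational(3327019, 1158), Rational(-191, 312)) = Rational(172968125, 60216)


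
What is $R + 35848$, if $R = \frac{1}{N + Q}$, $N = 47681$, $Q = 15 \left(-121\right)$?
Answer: $\frac{1644204369}{45866} \approx 35848.0$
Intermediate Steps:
$Q = -1815$
$R = \frac{1}{45866}$ ($R = \frac{1}{47681 - 1815} = \frac{1}{45866} \approx 2.1803 \cdot 10^{-5}$)
$R + 35848 = \frac{1}{45866} + 35848 = \frac{1644204369}{45866}$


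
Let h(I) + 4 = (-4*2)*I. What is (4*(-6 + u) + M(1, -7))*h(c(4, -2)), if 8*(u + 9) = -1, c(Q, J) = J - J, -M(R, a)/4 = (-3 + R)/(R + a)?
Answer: 742/3 ≈ 247.33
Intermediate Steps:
M(R, a) = -4*(-3 + R)/(R + a)
c(Q, J) = 0
u = -73/8 (u = -9 + (1/8)*(-1) = -9 - 1/8 = -73/8 ≈ -9.1250)
h(I) = -4 - 8*I (h(I) = -4 + (-4*2)*I = -4 - 8*I)
(4*(-6 + u) + M(1, -7))*h(c(4, -2)) = (4*(-6 - 73/8) + 4*(3 - 1*1)/(1 - 7))*(-4 - 8*0) = (4*(-121/8) + 4*(3 - 1)/(-6))*(-4 + 0) = (-121/2 + 4*(-1/6)*2)*(-4) = (-121/2 - 4/3)*(-4) = -371/6*(-4) = 742/3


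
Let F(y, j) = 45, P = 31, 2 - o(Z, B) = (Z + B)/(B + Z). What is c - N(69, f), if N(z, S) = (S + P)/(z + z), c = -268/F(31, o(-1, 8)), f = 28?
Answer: -13213/2070 ≈ -6.3831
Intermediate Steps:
o(Z, B) = 1 (o(Z, B) = 2 - (Z + B)/(B + Z) = 2 - (B + Z)/(B + Z) = 2 - 1*1 = 2 - 1 = 1)
c = -268/45 ≈ -5.9556
N(z, S) = (31 + S)/(2*z) (N(z, S) = (S + 31)/(z + z) = (31 + S)/((2*z)) = (31 + S)*(1/(2*z)) = (31 + S)/(2*z))
c - N(69, f) = -268/45 - (31 + 28)/(2*69) = -268/45 - 59/(2*69) = -268/45 - 1*59/138 = -268/45 - 59/138 = -13213/2070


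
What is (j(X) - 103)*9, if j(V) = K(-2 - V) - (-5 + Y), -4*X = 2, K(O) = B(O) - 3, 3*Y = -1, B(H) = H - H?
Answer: -906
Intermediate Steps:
B(H) = 0
Y = -1/3 (Y = (1/3)*(-1) = -1/3 ≈ -0.33333)
K(O) = -3 (K(O) = 0 - 3 = -3)
X = -1/2 (X = -1/4*2 = -1/2 ≈ -0.50000)
j(V) = 7/3 (j(V) = -3 - (-5 - 1/3) = -3 - 1*(-16/3) = -3 + 16/3 = 7/3)
(j(X) - 103)*9 = (7/3 - 103)*9 = -302/3*9 = -906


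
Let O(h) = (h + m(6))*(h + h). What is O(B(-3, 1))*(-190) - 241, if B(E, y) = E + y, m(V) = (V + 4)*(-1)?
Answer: -9361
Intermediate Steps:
m(V) = -4 - V (m(V) = (4 + V)*(-1) = -4 - V)
O(h) = 2*h*(-10 + h) (O(h) = (h + (-4 - 1*6))*(h + h) = (h + (-4 - 6))*(2*h) = (h - 10)*(2*h) = (-10 + h)*(2*h) = 2*h*(-10 + h))
O(B(-3, 1))*(-190) - 241 = (2*(-3 + 1)*(-10 + (-3 + 1)))*(-190) - 241 = (2*(-2)*(-10 - 2))*(-190) - 241 = (2*(-2)*(-12))*(-190) - 241 = 48*(-190) - 241 = -9120 - 241 = -9361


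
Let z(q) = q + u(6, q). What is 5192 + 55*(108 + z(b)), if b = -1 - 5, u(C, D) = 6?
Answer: 11132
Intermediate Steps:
b = -6
z(q) = 6 + q (z(q) = q + 6 = 6 + q)
5192 + 55*(108 + z(b)) = 5192 + 55*(108 + (6 - 6)) = 5192 + 55*(108 + 0) = 5192 + 55*108 = 5192 + 5940 = 11132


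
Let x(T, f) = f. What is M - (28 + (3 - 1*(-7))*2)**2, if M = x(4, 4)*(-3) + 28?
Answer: -2288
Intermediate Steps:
M = 16 (M = 4*(-3) + 28 = -12 + 28 = 16)
M - (28 + (3 - 1*(-7))*2)**2 = 16 - (28 + (3 - 1*(-7))*2)**2 = 16 - (28 + (3 + 7)*2)**2 = 16 - (28 + 10*2)**2 = 16 - (28 + 20)**2 = 16 - 1*48**2 = 16 - 1*2304 = 16 - 2304 = -2288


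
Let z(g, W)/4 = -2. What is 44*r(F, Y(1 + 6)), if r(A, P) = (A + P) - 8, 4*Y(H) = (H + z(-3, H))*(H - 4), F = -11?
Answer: -869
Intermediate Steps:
z(g, W) = -8 (z(g, W) = 4*(-2) = -8)
Y(H) = (-8 + H)*(-4 + H)/4 (Y(H) = ((H - 8)*(H - 4))/4 = ((-8 + H)*(-4 + H))/4 = (-8 + H)*(-4 + H)/4)
r(A, P) = -8 + A + P
44*r(F, Y(1 + 6)) = 44*(-8 - 11 + (8 - 3*(1 + 6) + (1 + 6)²/4)) = 44*(-8 - 11 + (8 - 3*7 + (¼)*7²)) = 44*(-8 - 11 + (8 - 21 + (¼)*49)) = 44*(-8 - 11 + (8 - 21 + 49/4)) = 44*(-8 - 11 - ¾) = 44*(-79/4) = -869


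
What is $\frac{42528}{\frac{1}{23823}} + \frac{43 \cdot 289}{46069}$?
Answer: $\frac{46674556009963}{46069} \approx 1.0131 \cdot 10^{9}$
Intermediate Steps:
$\frac{42528}{\frac{1}{23823}} + \frac{43 \cdot 289}{46069} = 42528 \frac{1}{\frac{1}{23823}} + 12427 \cdot \frac{1}{46069} = 42528 \cdot 23823 + \frac{12427}{46069} = 1013144544 + \frac{12427}{46069} = \frac{46674556009963}{46069}$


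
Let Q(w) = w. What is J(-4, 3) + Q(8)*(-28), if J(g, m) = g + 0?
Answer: -228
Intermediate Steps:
J(g, m) = g
J(-4, 3) + Q(8)*(-28) = -4 + 8*(-28) = -4 - 224 = -228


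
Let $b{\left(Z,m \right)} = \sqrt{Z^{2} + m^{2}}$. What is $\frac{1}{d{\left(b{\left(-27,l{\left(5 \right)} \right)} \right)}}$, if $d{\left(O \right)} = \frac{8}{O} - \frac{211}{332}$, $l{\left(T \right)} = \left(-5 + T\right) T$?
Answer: $- \frac{8964}{3041} \approx -2.9477$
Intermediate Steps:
$l{\left(T \right)} = T \left(-5 + T\right)$
$d{\left(O \right)} = - \frac{211}{332} + \frac{8}{O}$ ($d{\left(O \right)} = \frac{8}{O} - \frac{211}{332} = - \frac{211}{332} + \frac{8}{O}$)
$\frac{1}{d{\left(b{\left(-27,l{\left(5 \right)} \right)} \right)}} = \frac{1}{- \frac{211}{332} + \frac{8}{\sqrt{\left(-27\right)^{2} + \left(5 \left(-5 + 5\right)\right)^{2}}}} = \frac{1}{- \frac{211}{332} + \frac{8}{\sqrt{729 + \left(5 \cdot 0\right)^{2}}}} = \frac{1}{- \frac{211}{332} + \frac{8}{\sqrt{729 + 0^{2}}}} = \frac{1}{- \frac{211}{332} + \frac{8}{\sqrt{729 + 0}}} = \frac{1}{- \frac{211}{332} + \frac{8}{\sqrt{729}}} = \frac{1}{- \frac{211}{332} + \frac{8}{27}} = \frac{1}{- \frac{3041}{8964}} = - \frac{8964}{3041}$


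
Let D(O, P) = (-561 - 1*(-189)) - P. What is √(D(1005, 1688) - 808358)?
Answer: I*√810418 ≈ 900.23*I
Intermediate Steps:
D(O, P) = -372 - P (D(O, P) = (-561 + 189) - P = -372 - P)
√(D(1005, 1688) - 808358) = √((-372 - 1*1688) - 808358) = √((-372 - 1688) - 808358) = √(-2060 - 808358) = √(-810418) = I*√810418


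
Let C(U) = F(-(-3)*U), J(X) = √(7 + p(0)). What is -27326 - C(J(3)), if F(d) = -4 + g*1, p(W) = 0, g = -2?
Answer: -27320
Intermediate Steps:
J(X) = √7 (J(X) = √(7 + 0) = √7)
F(d) = -6 (F(d) = -4 - 2*1 = -4 - 2 = -6)
C(U) = -6
-27326 - C(J(3)) = -27326 - 1*(-6) = -27326 + 6 = -27320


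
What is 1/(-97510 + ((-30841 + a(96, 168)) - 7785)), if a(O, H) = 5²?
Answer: -1/136111 ≈ -7.3469e-6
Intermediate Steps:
a(O, H) = 25
1/(-97510 + ((-30841 + a(96, 168)) - 7785)) = 1/(-97510 + ((-30841 + 25) - 7785)) = 1/(-97510 + (-30816 - 7785)) = 1/(-97510 - 38601) = 1/(-136111) = -1/136111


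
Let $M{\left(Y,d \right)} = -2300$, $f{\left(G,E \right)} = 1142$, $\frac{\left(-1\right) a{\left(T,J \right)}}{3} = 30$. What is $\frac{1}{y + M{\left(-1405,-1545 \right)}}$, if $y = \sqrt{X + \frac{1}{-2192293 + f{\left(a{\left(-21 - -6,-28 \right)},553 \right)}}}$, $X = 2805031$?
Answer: $- \frac{251982365}{272247115466} - \frac{\sqrt{3366838530597115670}}{2722471154660} \approx -0.0015995$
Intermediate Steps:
$a{\left(T,J \right)} = -90$ ($a{\left(T,J \right)} = \left(-3\right) 30 = -90$)
$y = \frac{2 \sqrt{3366838530597115670}}{2191151}$ ($y = \sqrt{2805031 + \frac{1}{-2192293 + 1142}} = \sqrt{2805031 + \frac{1}{-2191151}} = \sqrt{2805031 - \frac{1}{2191151}} = \sqrt{\frac{6146246480680}{2191151}} = \frac{2 \sqrt{3366838530597115670}}{2191151} \approx 1674.8$)
$\frac{1}{y + M{\left(-1405,-1545 \right)}} = \frac{1}{\frac{2 \sqrt{3366838530597115670}}{2191151} - 2300} = \frac{1}{-2300 + \frac{2 \sqrt{3366838530597115670}}{2191151}}$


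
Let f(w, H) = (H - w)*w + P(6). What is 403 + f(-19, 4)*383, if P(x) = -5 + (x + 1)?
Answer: -166202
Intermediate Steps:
P(x) = -4 + x (P(x) = -5 + (1 + x) = -4 + x)
f(w, H) = 2 + w*(H - w) (f(w, H) = (H - w)*w + (-4 + 6) = w*(H - w) + 2 = 2 + w*(H - w))
403 + f(-19, 4)*383 = 403 + (2 - 1*(-19)² + 4*(-19))*383 = 403 + (2 - 1*361 - 76)*383 = 403 + (2 - 361 - 76)*383 = 403 - 435*383 = 403 - 166605 = -166202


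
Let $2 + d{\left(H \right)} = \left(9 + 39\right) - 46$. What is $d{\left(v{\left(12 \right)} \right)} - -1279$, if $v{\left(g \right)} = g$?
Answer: $1279$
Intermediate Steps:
$d{\left(H \right)} = 0$ ($d{\left(H \right)} = -2 + \left(\left(9 + 39\right) - 46\right) = -2 + \left(48 - 46\right) = -2 + 2 = 0$)
$d{\left(v{\left(12 \right)} \right)} - -1279 = 0 - -1279 = 0 + 1279 = 1279$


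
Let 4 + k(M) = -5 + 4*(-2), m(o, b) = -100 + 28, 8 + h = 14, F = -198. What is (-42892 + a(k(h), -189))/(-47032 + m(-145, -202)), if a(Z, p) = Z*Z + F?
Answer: 42801/47104 ≈ 0.90865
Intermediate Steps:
h = 6 (h = -8 + 14 = 6)
m(o, b) = -72
k(M) = -17 (k(M) = -4 + (-5 + 4*(-2)) = -4 + (-5 - 8) = -4 - 13 = -17)
a(Z, p) = -198 + Z**2 (a(Z, p) = Z*Z - 198 = Z**2 - 198 = -198 + Z**2)
(-42892 + a(k(h), -189))/(-47032 + m(-145, -202)) = (-42892 + (-198 + (-17)**2))/(-47032 - 72) = (-42892 + (-198 + 289))/(-47104) = (-42892 + 91)*(-1/47104) = -42801*(-1/47104) = 42801/47104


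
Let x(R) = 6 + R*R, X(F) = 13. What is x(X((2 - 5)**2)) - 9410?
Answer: -9235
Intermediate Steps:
x(R) = 6 + R**2
x(X((2 - 5)**2)) - 9410 = (6 + 13**2) - 9410 = (6 + 169) - 9410 = 175 - 9410 = -9235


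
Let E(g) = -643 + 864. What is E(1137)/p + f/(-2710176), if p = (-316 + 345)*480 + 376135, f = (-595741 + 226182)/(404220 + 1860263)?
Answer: 1356453741196513/2393825059924465440 ≈ 0.00056665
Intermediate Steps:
E(g) = 221
f = -369559/2264483 ≈ -0.16320
p = 390055 (p = 29*480 + 376135 = 13920 + 376135 = 390055)
E(1137)/p + f/(-2710176) = 221/390055 - 369559/2264483/(-2710176) = 221*(1/390055) - 369559/2264483*(-1/2710176) = 221/390055 + 369559/6137147479008 = 1356453741196513/2393825059924465440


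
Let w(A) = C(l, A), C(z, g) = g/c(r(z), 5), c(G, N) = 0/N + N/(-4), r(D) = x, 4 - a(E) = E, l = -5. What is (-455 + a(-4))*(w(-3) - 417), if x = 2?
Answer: 926631/5 ≈ 1.8533e+5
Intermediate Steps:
a(E) = 4 - E
r(D) = 2
c(G, N) = -N/4 (c(G, N) = 0 + N*(-¼) = 0 - N/4 = -N/4)
C(z, g) = -4*g/5 (C(z, g) = g/((-¼*5)) = g/(-5/4) = g*(-⅘) = -4*g/5)
w(A) = -4*A/5
(-455 + a(-4))*(w(-3) - 417) = (-455 + (4 - 1*(-4)))*(-⅘*(-3) - 417) = (-455 + (4 + 4))*(12/5 - 417) = (-455 + 8)*(-2073/5) = -447*(-2073/5) = 926631/5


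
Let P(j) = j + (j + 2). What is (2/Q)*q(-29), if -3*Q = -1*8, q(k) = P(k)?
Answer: -42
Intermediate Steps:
P(j) = 2 + 2*j (P(j) = j + (2 + j) = 2 + 2*j)
q(k) = 2 + 2*k
Q = 8/3 (Q = -(-1)*8/3 = -1/3*(-8) = 8/3 ≈ 2.6667)
(2/Q)*q(-29) = (2/(8/3))*(2 + 2*(-29)) = (2*(3/8))*(2 - 58) = (3/4)*(-56) = -42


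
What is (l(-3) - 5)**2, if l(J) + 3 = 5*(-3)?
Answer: 529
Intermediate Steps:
l(J) = -18 (l(J) = -3 + 5*(-3) = -3 - 15 = -18)
(l(-3) - 5)**2 = (-18 - 5)**2 = (-23)**2 = 529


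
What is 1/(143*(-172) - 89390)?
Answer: -1/113986 ≈ -8.7730e-6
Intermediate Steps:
1/(143*(-172) - 89390) = 1/(-24596 - 89390) = 1/(-113986) = -1/113986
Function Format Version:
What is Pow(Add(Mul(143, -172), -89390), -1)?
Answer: Rational(-1, 113986) ≈ -8.7730e-6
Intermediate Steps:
Pow(Add(Mul(143, -172), -89390), -1) = Pow(Add(-24596, -89390), -1) = Pow(-113986, -1) = Rational(-1, 113986)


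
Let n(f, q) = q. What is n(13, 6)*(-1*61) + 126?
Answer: -240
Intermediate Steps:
n(13, 6)*(-1*61) + 126 = 6*(-1*61) + 126 = 6*(-61) + 126 = -366 + 126 = -240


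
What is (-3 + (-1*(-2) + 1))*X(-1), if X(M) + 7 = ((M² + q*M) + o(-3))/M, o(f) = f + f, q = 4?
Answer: 0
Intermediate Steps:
o(f) = 2*f
X(M) = -7 + (-6 + M² + 4*M)/M (X(M) = -7 + ((M² + 4*M) + 2*(-3))/M = -7 + ((M² + 4*M) - 6)/M = -7 + (-6 + M² + 4*M)/M)
(-3 + (-1*(-2) + 1))*X(-1) = (-3 + (-1*(-2) + 1))*(-3 - 1 - 6/(-1)) = (-3 + (2 + 1))*(-3 - 1 - 6*(-1)) = (-3 + 3)*(-3 - 1 + 6) = 0*2 = 0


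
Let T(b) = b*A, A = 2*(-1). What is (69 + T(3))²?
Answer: 3969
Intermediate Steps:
A = -2
T(b) = -2*b (T(b) = b*(-2) = -2*b)
(69 + T(3))² = (69 - 2*3)² = (69 - 6)² = 63² = 3969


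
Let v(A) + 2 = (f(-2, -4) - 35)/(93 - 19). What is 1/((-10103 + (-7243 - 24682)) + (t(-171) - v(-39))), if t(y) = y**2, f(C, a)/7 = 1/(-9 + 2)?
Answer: -37/473027 ≈ -7.8220e-5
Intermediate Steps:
f(C, a) = -1 (f(C, a) = 7/(-9 + 2) = 7/(-7) = 7*(-1/7) = -1)
v(A) = -92/37 (v(A) = -2 + (-1 - 35)/(93 - 19) = -2 - 36/74 = -2 - 36*1/74 = -2 - 18/37 = -92/37)
1/((-10103 + (-7243 - 24682)) + (t(-171) - v(-39))) = 1/((-10103 + (-7243 - 24682)) + ((-171)**2 - 1*(-92/37))) = 1/((-10103 - 31925) + (29241 + 92/37)) = 1/(-42028 + 1082009/37) = 1/(-473027/37) = -37/473027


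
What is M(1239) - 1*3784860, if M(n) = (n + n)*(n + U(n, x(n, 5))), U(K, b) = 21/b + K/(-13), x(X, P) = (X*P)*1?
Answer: -61800834/65 ≈ -9.5078e+5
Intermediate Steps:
x(X, P) = P*X (x(X, P) = (P*X)*1 = P*X)
U(K, b) = 21/b - K/13 (U(K, b) = 21/b + K*(-1/13) = 21/b - K/13)
M(n) = 2*n*(12*n/13 + 21/(5*n)) (M(n) = (n + n)*(n + (21/((5*n)) - n/13)) = (2*n)*(n + (21*(1/(5*n)) - n/13)) = (2*n)*(n + (21/(5*n) - n/13)) = (2*n)*(n + (-n/13 + 21/(5*n))) = (2*n)*(12*n/13 + 21/(5*n)) = 2*n*(12*n/13 + 21/(5*n)))
M(1239) - 1*3784860 = (42/5 + (24/13)*1239²) - 1*3784860 = (42/5 + (24/13)*1535121) - 3784860 = (42/5 + 36842904/13) - 3784860 = 184215066/65 - 3784860 = -61800834/65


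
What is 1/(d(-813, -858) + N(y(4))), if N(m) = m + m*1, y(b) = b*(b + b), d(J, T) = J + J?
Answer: -1/1562 ≈ -0.00064021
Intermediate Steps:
d(J, T) = 2*J
y(b) = 2*b² (y(b) = b*(2*b) = 2*b²)
N(m) = 2*m (N(m) = m + m = 2*m)
1/(d(-813, -858) + N(y(4))) = 1/(2*(-813) + 2*(2*4²)) = 1/(-1626 + 2*(2*16)) = 1/(-1626 + 2*32) = 1/(-1626 + 64) = 1/(-1562) = -1/1562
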